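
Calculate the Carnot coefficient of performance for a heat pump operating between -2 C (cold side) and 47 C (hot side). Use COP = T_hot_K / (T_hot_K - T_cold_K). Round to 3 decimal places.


Convert to Kelvin:
  T_hot = 47 + 273.15 = 320.15 K
  T_cold = -2 + 273.15 = 271.15 K
Apply Carnot COP formula:
  COP = T_hot_K / (T_hot_K - T_cold_K) = 320.15 / 49.0
  COP = 6.534

6.534


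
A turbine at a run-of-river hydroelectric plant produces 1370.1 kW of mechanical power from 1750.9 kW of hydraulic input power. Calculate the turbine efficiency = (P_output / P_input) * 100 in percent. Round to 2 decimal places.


Turbine efficiency = (output power / input power) * 100
eta = (1370.1 / 1750.9) * 100
eta = 78.25%

78.25


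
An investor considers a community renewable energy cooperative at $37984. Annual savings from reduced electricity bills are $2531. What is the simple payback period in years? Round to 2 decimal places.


Simple payback period = initial cost / annual savings
Payback = 37984 / 2531
Payback = 15.01 years

15.01


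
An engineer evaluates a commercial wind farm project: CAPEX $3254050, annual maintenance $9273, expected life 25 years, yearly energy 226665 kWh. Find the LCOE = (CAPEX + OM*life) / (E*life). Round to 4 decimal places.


Total cost = CAPEX + OM * lifetime = 3254050 + 9273 * 25 = 3254050 + 231825 = 3485875
Total generation = annual * lifetime = 226665 * 25 = 5666625 kWh
LCOE = 3485875 / 5666625
LCOE = 0.6152 $/kWh

0.6152


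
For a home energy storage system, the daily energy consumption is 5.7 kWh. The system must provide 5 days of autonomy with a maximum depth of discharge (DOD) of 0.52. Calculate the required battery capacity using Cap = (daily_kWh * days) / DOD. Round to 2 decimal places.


Total energy needed = daily * days = 5.7 * 5 = 28.5 kWh
Account for depth of discharge:
  Cap = total_energy / DOD = 28.5 / 0.52
  Cap = 54.81 kWh

54.81


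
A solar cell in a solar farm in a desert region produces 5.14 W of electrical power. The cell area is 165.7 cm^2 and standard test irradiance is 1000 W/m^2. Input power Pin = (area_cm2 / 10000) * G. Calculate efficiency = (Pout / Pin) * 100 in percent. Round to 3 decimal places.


First compute the input power:
  Pin = area_cm2 / 10000 * G = 165.7 / 10000 * 1000 = 16.57 W
Then compute efficiency:
  Efficiency = (Pout / Pin) * 100 = (5.14 / 16.57) * 100
  Efficiency = 31.020%

31.020


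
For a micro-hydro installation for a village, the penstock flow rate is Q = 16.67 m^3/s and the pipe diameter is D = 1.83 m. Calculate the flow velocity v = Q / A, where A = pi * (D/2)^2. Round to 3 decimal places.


Compute pipe cross-sectional area:
  A = pi * (D/2)^2 = pi * (1.83/2)^2 = 2.6302 m^2
Calculate velocity:
  v = Q / A = 16.67 / 2.6302
  v = 6.338 m/s

6.338


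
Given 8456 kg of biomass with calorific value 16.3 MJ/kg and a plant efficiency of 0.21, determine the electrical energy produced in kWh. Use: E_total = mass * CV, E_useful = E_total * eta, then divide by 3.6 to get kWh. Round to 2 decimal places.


Total energy = mass * CV = 8456 * 16.3 = 137832.8 MJ
Useful energy = total * eta = 137832.8 * 0.21 = 28944.89 MJ
Convert to kWh: 28944.89 / 3.6
Useful energy = 8040.25 kWh

8040.25


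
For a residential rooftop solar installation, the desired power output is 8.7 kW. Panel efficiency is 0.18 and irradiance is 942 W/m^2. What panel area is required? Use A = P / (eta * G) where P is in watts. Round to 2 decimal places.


Convert target power to watts: P = 8.7 * 1000 = 8700.0 W
Compute denominator: eta * G = 0.18 * 942 = 169.56
Required area A = P / (eta * G) = 8700.0 / 169.56
A = 51.31 m^2

51.31


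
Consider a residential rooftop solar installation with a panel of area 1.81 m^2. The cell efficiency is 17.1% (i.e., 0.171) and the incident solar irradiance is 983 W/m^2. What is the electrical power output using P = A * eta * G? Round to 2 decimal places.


Use the solar power formula P = A * eta * G.
Given: A = 1.81 m^2, eta = 0.171, G = 983 W/m^2
P = 1.81 * 0.171 * 983
P = 304.25 W

304.25


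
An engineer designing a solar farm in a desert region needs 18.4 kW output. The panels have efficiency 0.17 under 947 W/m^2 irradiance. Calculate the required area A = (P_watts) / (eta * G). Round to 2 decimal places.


Convert target power to watts: P = 18.4 * 1000 = 18400.0 W
Compute denominator: eta * G = 0.17 * 947 = 160.99
Required area A = P / (eta * G) = 18400.0 / 160.99
A = 114.29 m^2

114.29


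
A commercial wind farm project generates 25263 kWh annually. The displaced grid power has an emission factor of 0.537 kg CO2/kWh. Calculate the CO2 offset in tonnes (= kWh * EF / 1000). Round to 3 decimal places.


CO2 offset in kg = generation * emission_factor
CO2 offset = 25263 * 0.537 = 13566.23 kg
Convert to tonnes:
  CO2 offset = 13566.23 / 1000 = 13.566 tonnes

13.566


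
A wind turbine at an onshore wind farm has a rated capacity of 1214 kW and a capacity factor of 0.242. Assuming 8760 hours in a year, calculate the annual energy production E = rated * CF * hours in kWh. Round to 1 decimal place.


Annual energy = rated_kW * capacity_factor * hours_per_year
Given: P_rated = 1214 kW, CF = 0.242, hours = 8760
E = 1214 * 0.242 * 8760
E = 2573582.9 kWh

2573582.9


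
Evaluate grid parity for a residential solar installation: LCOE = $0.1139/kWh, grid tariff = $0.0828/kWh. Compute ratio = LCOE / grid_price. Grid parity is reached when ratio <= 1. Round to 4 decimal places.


Compare LCOE to grid price:
  LCOE = $0.1139/kWh, Grid price = $0.0828/kWh
  Ratio = LCOE / grid_price = 0.1139 / 0.0828 = 1.3756
  Grid parity achieved (ratio <= 1)? no

1.3756


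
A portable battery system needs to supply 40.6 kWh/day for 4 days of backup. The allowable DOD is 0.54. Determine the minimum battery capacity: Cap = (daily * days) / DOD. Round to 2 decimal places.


Total energy needed = daily * days = 40.6 * 4 = 162.4 kWh
Account for depth of discharge:
  Cap = total_energy / DOD = 162.4 / 0.54
  Cap = 300.74 kWh

300.74


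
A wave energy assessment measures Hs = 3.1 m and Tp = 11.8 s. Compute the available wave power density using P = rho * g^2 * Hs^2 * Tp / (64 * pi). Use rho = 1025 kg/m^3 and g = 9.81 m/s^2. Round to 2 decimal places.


Apply wave power formula:
  g^2 = 9.81^2 = 96.2361
  Hs^2 = 3.1^2 = 9.61
  Numerator = rho * g^2 * Hs^2 * Tp = 1025 * 96.2361 * 9.61 * 11.8 = 11185805.8
  Denominator = 64 * pi = 201.0619
  P = 11185805.8 / 201.0619 = 55633.63 W/m

55633.63


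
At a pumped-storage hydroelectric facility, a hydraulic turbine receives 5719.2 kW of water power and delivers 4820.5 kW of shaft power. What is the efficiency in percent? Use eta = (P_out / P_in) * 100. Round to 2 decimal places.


Turbine efficiency = (output power / input power) * 100
eta = (4820.5 / 5719.2) * 100
eta = 84.29%

84.29


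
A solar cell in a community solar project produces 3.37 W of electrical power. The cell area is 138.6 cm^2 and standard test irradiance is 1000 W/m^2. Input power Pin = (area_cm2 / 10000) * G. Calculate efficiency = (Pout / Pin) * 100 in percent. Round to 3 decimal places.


First compute the input power:
  Pin = area_cm2 / 10000 * G = 138.6 / 10000 * 1000 = 13.86 W
Then compute efficiency:
  Efficiency = (Pout / Pin) * 100 = (3.37 / 13.86) * 100
  Efficiency = 24.315%

24.315


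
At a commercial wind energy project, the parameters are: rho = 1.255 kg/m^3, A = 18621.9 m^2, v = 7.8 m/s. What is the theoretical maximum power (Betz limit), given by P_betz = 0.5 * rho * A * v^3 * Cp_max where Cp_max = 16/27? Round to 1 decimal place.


The Betz coefficient Cp_max = 16/27 = 0.5926
v^3 = 7.8^3 = 474.552
P_betz = 0.5 * rho * A * v^3 * Cp_max
P_betz = 0.5 * 1.255 * 18621.9 * 474.552 * 0.5926
P_betz = 3286077.1 W

3286077.1


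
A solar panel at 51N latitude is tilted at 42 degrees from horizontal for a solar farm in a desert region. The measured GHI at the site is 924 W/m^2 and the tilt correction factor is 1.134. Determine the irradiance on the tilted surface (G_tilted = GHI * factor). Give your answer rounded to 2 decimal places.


Identify the given values:
  GHI = 924 W/m^2, tilt correction factor = 1.134
Apply the formula G_tilted = GHI * factor:
  G_tilted = 924 * 1.134
  G_tilted = 1047.82 W/m^2

1047.82


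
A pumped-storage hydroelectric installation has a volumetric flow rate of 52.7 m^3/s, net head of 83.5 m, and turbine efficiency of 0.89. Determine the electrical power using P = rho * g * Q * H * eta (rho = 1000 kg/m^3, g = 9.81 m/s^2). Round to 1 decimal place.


Apply the hydropower formula P = rho * g * Q * H * eta
rho * g = 1000 * 9.81 = 9810.0
P = 9810.0 * 52.7 * 83.5 * 0.89
P = 38419888.9 W

38419888.9


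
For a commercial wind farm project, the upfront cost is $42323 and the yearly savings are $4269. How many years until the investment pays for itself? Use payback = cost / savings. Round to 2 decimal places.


Simple payback period = initial cost / annual savings
Payback = 42323 / 4269
Payback = 9.91 years

9.91


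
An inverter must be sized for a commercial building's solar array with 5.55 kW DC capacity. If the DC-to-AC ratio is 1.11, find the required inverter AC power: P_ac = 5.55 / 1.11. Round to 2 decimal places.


The inverter AC capacity is determined by the DC/AC ratio.
Given: P_dc = 5.55 kW, DC/AC ratio = 1.11
P_ac = P_dc / ratio = 5.55 / 1.11
P_ac = 5.00 kW

5.00


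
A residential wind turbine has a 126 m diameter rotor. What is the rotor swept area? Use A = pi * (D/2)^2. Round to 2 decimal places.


Compute the rotor radius:
  r = D / 2 = 126 / 2 = 63.0 m
Calculate swept area:
  A = pi * r^2 = pi * 63.0^2
  A = 12468.98 m^2

12468.98


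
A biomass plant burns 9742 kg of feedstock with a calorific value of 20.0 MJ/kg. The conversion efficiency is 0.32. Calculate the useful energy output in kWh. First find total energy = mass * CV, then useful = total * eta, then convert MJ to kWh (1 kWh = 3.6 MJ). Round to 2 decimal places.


Total energy = mass * CV = 9742 * 20.0 = 194840.0 MJ
Useful energy = total * eta = 194840.0 * 0.32 = 62348.8 MJ
Convert to kWh: 62348.8 / 3.6
Useful energy = 17319.11 kWh

17319.11


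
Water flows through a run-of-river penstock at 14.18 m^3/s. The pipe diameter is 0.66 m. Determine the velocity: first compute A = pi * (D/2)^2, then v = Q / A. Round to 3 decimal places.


Compute pipe cross-sectional area:
  A = pi * (D/2)^2 = pi * (0.66/2)^2 = 0.3421 m^2
Calculate velocity:
  v = Q / A = 14.18 / 0.3421
  v = 41.448 m/s

41.448


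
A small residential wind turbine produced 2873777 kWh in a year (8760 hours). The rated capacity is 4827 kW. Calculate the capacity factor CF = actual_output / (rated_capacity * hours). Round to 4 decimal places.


Capacity factor = actual output / maximum possible output
Maximum possible = rated * hours = 4827 * 8760 = 42284520 kWh
CF = 2873777 / 42284520
CF = 0.0680

0.0680


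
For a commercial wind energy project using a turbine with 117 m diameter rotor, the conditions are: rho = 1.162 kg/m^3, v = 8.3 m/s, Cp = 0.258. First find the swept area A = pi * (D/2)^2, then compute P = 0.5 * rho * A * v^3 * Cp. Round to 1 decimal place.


Step 1 -- Compute swept area:
  A = pi * (D/2)^2 = pi * (117/2)^2 = 10751.32 m^2
Step 2 -- Apply wind power equation:
  P = 0.5 * rho * A * v^3 * Cp
  v^3 = 8.3^3 = 571.787
  P = 0.5 * 1.162 * 10751.32 * 571.787 * 0.258
  P = 921492.3 W

921492.3


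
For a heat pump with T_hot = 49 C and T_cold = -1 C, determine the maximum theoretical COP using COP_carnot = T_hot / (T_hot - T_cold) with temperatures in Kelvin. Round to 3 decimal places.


Convert to Kelvin:
  T_hot = 49 + 273.15 = 322.15 K
  T_cold = -1 + 273.15 = 272.15 K
Apply Carnot COP formula:
  COP = T_hot_K / (T_hot_K - T_cold_K) = 322.15 / 50.0
  COP = 6.443

6.443


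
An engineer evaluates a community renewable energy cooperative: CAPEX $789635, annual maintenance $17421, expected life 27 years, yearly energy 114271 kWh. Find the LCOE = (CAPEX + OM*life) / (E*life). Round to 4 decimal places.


Total cost = CAPEX + OM * lifetime = 789635 + 17421 * 27 = 789635 + 470367 = 1260002
Total generation = annual * lifetime = 114271 * 27 = 3085317 kWh
LCOE = 1260002 / 3085317
LCOE = 0.4084 $/kWh

0.4084


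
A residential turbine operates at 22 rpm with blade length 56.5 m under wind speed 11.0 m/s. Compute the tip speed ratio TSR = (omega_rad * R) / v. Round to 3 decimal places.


Convert rotational speed to rad/s:
  omega = 22 * 2 * pi / 60 = 2.3038 rad/s
Compute tip speed:
  v_tip = omega * R = 2.3038 * 56.5 = 130.167 m/s
Tip speed ratio:
  TSR = v_tip / v_wind = 130.167 / 11.0 = 11.833

11.833


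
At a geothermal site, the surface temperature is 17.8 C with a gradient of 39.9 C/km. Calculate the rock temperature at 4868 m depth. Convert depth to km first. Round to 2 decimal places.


Convert depth to km: 4868 / 1000 = 4.868 km
Temperature increase = gradient * depth_km = 39.9 * 4.868 = 194.23 C
Temperature at depth = T_surface + delta_T = 17.8 + 194.23
T = 212.03 C

212.03


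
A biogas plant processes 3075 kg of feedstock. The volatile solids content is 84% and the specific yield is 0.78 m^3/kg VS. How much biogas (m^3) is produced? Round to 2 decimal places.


Compute volatile solids:
  VS = mass * VS_fraction = 3075 * 0.84 = 2583.0 kg
Calculate biogas volume:
  Biogas = VS * specific_yield = 2583.0 * 0.78
  Biogas = 2014.74 m^3

2014.74


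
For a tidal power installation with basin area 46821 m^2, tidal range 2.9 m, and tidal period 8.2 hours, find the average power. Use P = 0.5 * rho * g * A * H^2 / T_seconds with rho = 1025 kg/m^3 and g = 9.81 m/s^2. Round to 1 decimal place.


Convert period to seconds: T = 8.2 * 3600 = 29520.0 s
H^2 = 2.9^2 = 8.41
P = 0.5 * rho * g * A * H^2 / T
P = 0.5 * 1025 * 9.81 * 46821 * 8.41 / 29520.0
P = 67063.0 W

67063.0


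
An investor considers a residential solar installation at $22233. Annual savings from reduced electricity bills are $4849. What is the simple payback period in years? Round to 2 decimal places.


Simple payback period = initial cost / annual savings
Payback = 22233 / 4849
Payback = 4.59 years

4.59


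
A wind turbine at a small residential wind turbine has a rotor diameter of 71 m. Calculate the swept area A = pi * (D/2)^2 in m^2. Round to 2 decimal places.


Compute the rotor radius:
  r = D / 2 = 71 / 2 = 35.5 m
Calculate swept area:
  A = pi * r^2 = pi * 35.5^2
  A = 3959.19 m^2

3959.19


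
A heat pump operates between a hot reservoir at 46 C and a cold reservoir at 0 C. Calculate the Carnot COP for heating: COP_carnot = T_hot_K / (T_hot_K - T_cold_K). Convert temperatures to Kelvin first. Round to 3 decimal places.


Convert to Kelvin:
  T_hot = 46 + 273.15 = 319.15 K
  T_cold = 0 + 273.15 = 273.15 K
Apply Carnot COP formula:
  COP = T_hot_K / (T_hot_K - T_cold_K) = 319.15 / 46.0
  COP = 6.938

6.938


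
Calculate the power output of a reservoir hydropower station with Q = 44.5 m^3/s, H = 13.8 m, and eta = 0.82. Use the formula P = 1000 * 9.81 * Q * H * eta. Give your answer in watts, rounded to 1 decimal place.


Apply the hydropower formula P = rho * g * Q * H * eta
rho * g = 1000 * 9.81 = 9810.0
P = 9810.0 * 44.5 * 13.8 * 0.82
P = 4939943.2 W

4939943.2


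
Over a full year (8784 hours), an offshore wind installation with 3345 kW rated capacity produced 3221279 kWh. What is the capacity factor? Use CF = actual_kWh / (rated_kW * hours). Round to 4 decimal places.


Capacity factor = actual output / maximum possible output
Maximum possible = rated * hours = 3345 * 8784 = 29382480 kWh
CF = 3221279 / 29382480
CF = 0.1096

0.1096


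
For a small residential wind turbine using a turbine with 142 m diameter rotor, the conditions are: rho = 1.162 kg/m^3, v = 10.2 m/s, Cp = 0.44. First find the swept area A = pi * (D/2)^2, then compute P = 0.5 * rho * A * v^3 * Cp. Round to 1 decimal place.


Step 1 -- Compute swept area:
  A = pi * (D/2)^2 = pi * (142/2)^2 = 15836.77 m^2
Step 2 -- Apply wind power equation:
  P = 0.5 * rho * A * v^3 * Cp
  v^3 = 10.2^3 = 1061.208
  P = 0.5 * 1.162 * 15836.77 * 1061.208 * 0.44
  P = 4296312.8 W

4296312.8


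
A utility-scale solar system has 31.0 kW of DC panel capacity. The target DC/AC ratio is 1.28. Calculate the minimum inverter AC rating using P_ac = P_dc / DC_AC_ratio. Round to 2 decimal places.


The inverter AC capacity is determined by the DC/AC ratio.
Given: P_dc = 31.0 kW, DC/AC ratio = 1.28
P_ac = P_dc / ratio = 31.0 / 1.28
P_ac = 24.22 kW

24.22


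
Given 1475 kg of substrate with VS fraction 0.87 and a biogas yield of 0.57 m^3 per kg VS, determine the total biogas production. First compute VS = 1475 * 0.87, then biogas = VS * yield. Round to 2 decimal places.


Compute volatile solids:
  VS = mass * VS_fraction = 1475 * 0.87 = 1283.25 kg
Calculate biogas volume:
  Biogas = VS * specific_yield = 1283.25 * 0.57
  Biogas = 731.45 m^3

731.45


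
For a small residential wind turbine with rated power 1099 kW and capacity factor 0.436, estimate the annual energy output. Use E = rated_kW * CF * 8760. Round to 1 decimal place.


Annual energy = rated_kW * capacity_factor * hours_per_year
Given: P_rated = 1099 kW, CF = 0.436, hours = 8760
E = 1099 * 0.436 * 8760
E = 4197476.6 kWh

4197476.6


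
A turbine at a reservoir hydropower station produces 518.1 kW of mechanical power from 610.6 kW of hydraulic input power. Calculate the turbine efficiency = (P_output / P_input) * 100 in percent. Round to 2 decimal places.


Turbine efficiency = (output power / input power) * 100
eta = (518.1 / 610.6) * 100
eta = 84.85%

84.85


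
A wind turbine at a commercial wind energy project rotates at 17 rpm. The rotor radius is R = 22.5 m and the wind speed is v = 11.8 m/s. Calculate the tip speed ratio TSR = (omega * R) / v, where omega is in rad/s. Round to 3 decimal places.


Convert rotational speed to rad/s:
  omega = 17 * 2 * pi / 60 = 1.7802 rad/s
Compute tip speed:
  v_tip = omega * R = 1.7802 * 22.5 = 40.055 m/s
Tip speed ratio:
  TSR = v_tip / v_wind = 40.055 / 11.8 = 3.395

3.395


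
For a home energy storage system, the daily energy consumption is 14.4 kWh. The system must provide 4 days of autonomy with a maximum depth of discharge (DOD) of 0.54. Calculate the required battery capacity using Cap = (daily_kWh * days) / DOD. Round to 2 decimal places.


Total energy needed = daily * days = 14.4 * 4 = 57.6 kWh
Account for depth of discharge:
  Cap = total_energy / DOD = 57.6 / 0.54
  Cap = 106.67 kWh

106.67


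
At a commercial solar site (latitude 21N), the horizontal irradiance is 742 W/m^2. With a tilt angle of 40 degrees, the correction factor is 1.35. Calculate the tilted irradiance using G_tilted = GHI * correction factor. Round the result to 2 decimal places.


Identify the given values:
  GHI = 742 W/m^2, tilt correction factor = 1.35
Apply the formula G_tilted = GHI * factor:
  G_tilted = 742 * 1.35
  G_tilted = 1001.70 W/m^2

1001.70


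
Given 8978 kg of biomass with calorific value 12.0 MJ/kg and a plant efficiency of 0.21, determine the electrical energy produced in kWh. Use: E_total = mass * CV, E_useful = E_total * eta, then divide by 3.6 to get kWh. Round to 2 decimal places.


Total energy = mass * CV = 8978 * 12.0 = 107736.0 MJ
Useful energy = total * eta = 107736.0 * 0.21 = 22624.56 MJ
Convert to kWh: 22624.56 / 3.6
Useful energy = 6284.60 kWh

6284.60


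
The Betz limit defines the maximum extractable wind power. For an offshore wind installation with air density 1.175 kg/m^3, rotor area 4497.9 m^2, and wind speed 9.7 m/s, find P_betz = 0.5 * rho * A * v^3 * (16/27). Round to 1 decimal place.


The Betz coefficient Cp_max = 16/27 = 0.5926
v^3 = 9.7^3 = 912.673
P_betz = 0.5 * rho * A * v^3 * Cp_max
P_betz = 0.5 * 1.175 * 4497.9 * 912.673 * 0.5926
P_betz = 1429187.1 W

1429187.1


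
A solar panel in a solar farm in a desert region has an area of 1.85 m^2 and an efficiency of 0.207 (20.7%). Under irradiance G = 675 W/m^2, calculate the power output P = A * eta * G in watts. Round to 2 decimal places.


Use the solar power formula P = A * eta * G.
Given: A = 1.85 m^2, eta = 0.207, G = 675 W/m^2
P = 1.85 * 0.207 * 675
P = 258.49 W

258.49


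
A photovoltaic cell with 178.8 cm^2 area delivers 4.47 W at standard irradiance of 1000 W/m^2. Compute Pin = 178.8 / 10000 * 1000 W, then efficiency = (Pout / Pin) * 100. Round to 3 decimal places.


First compute the input power:
  Pin = area_cm2 / 10000 * G = 178.8 / 10000 * 1000 = 17.88 W
Then compute efficiency:
  Efficiency = (Pout / Pin) * 100 = (4.47 / 17.88) * 100
  Efficiency = 25.000%

25.000


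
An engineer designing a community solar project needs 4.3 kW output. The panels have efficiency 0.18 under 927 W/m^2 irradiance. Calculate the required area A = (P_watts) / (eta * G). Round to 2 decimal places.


Convert target power to watts: P = 4.3 * 1000 = 4300.0 W
Compute denominator: eta * G = 0.18 * 927 = 166.86
Required area A = P / (eta * G) = 4300.0 / 166.86
A = 25.77 m^2

25.77


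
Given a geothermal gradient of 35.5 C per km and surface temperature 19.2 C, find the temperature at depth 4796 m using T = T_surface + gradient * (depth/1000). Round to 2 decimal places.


Convert depth to km: 4796 / 1000 = 4.796 km
Temperature increase = gradient * depth_km = 35.5 * 4.796 = 170.26 C
Temperature at depth = T_surface + delta_T = 19.2 + 170.26
T = 189.46 C

189.46


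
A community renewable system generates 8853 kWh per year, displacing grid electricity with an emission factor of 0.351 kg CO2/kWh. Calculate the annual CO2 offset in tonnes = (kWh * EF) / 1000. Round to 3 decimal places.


CO2 offset in kg = generation * emission_factor
CO2 offset = 8853 * 0.351 = 3107.4 kg
Convert to tonnes:
  CO2 offset = 3107.4 / 1000 = 3.107 tonnes

3.107


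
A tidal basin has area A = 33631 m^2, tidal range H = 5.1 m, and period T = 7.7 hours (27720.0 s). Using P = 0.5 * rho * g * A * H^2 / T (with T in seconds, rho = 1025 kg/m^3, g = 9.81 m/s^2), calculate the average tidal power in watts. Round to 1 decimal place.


Convert period to seconds: T = 7.7 * 3600 = 27720.0 s
H^2 = 5.1^2 = 26.01
P = 0.5 * rho * g * A * H^2 / T
P = 0.5 * 1025 * 9.81 * 33631 * 26.01 / 27720.0
P = 158653.5 W

158653.5


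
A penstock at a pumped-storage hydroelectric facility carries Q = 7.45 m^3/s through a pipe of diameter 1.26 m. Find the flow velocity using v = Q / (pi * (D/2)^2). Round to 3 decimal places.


Compute pipe cross-sectional area:
  A = pi * (D/2)^2 = pi * (1.26/2)^2 = 1.2469 m^2
Calculate velocity:
  v = Q / A = 7.45 / 1.2469
  v = 5.975 m/s

5.975


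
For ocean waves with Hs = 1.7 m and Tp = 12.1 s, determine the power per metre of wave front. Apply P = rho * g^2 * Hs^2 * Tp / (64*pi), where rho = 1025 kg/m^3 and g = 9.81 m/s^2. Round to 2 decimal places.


Apply wave power formula:
  g^2 = 9.81^2 = 96.2361
  Hs^2 = 1.7^2 = 2.89
  Numerator = rho * g^2 * Hs^2 * Tp = 1025 * 96.2361 * 2.89 * 12.1 = 3449412.19
  Denominator = 64 * pi = 201.0619
  P = 3449412.19 / 201.0619 = 17155.97 W/m

17155.97


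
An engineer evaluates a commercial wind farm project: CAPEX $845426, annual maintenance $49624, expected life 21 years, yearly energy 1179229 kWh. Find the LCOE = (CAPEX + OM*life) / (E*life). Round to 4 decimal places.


Total cost = CAPEX + OM * lifetime = 845426 + 49624 * 21 = 845426 + 1042104 = 1887530
Total generation = annual * lifetime = 1179229 * 21 = 24763809 kWh
LCOE = 1887530 / 24763809
LCOE = 0.0762 $/kWh

0.0762


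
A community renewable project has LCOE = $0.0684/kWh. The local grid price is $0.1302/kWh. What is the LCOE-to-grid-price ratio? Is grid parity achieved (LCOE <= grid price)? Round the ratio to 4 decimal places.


Compare LCOE to grid price:
  LCOE = $0.0684/kWh, Grid price = $0.1302/kWh
  Ratio = LCOE / grid_price = 0.0684 / 0.1302 = 0.5253
  Grid parity achieved (ratio <= 1)? yes

0.5253


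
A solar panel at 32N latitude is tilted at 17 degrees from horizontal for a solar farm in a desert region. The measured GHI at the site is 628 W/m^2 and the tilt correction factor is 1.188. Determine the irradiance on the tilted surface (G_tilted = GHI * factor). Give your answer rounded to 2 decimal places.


Identify the given values:
  GHI = 628 W/m^2, tilt correction factor = 1.188
Apply the formula G_tilted = GHI * factor:
  G_tilted = 628 * 1.188
  G_tilted = 746.06 W/m^2

746.06


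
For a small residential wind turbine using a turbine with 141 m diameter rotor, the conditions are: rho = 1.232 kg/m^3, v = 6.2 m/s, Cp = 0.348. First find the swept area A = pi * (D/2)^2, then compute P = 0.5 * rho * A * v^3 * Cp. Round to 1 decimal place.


Step 1 -- Compute swept area:
  A = pi * (D/2)^2 = pi * (141/2)^2 = 15614.5 m^2
Step 2 -- Apply wind power equation:
  P = 0.5 * rho * A * v^3 * Cp
  v^3 = 6.2^3 = 238.328
  P = 0.5 * 1.232 * 15614.5 * 238.328 * 0.348
  P = 797743.2 W

797743.2


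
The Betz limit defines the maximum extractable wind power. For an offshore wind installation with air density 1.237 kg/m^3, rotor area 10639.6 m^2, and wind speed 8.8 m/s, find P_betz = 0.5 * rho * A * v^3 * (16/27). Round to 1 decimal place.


The Betz coefficient Cp_max = 16/27 = 0.5926
v^3 = 8.8^3 = 681.472
P_betz = 0.5 * rho * A * v^3 * Cp_max
P_betz = 0.5 * 1.237 * 10639.6 * 681.472 * 0.5926
P_betz = 2657475.3 W

2657475.3


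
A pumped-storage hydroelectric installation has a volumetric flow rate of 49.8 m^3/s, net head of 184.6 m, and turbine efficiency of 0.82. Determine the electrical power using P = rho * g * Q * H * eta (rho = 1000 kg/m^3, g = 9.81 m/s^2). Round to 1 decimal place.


Apply the hydropower formula P = rho * g * Q * H * eta
rho * g = 1000 * 9.81 = 9810.0
P = 9810.0 * 49.8 * 184.6 * 0.82
P = 73950974.1 W

73950974.1


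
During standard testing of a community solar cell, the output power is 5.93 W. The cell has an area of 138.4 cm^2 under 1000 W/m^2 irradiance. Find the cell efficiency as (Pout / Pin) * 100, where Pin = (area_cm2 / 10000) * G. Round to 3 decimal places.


First compute the input power:
  Pin = area_cm2 / 10000 * G = 138.4 / 10000 * 1000 = 13.84 W
Then compute efficiency:
  Efficiency = (Pout / Pin) * 100 = (5.93 / 13.84) * 100
  Efficiency = 42.847%

42.847


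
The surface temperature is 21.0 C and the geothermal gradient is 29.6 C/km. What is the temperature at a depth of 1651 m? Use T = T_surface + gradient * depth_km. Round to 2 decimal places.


Convert depth to km: 1651 / 1000 = 1.651 km
Temperature increase = gradient * depth_km = 29.6 * 1.651 = 48.87 C
Temperature at depth = T_surface + delta_T = 21.0 + 48.87
T = 69.87 C

69.87


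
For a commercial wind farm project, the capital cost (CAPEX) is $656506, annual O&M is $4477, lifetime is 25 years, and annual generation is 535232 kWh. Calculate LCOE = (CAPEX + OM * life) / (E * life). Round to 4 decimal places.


Total cost = CAPEX + OM * lifetime = 656506 + 4477 * 25 = 656506 + 111925 = 768431
Total generation = annual * lifetime = 535232 * 25 = 13380800 kWh
LCOE = 768431 / 13380800
LCOE = 0.0574 $/kWh

0.0574


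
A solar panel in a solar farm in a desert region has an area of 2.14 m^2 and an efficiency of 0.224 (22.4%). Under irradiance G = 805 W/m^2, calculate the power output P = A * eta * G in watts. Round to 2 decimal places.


Use the solar power formula P = A * eta * G.
Given: A = 2.14 m^2, eta = 0.224, G = 805 W/m^2
P = 2.14 * 0.224 * 805
P = 385.88 W

385.88


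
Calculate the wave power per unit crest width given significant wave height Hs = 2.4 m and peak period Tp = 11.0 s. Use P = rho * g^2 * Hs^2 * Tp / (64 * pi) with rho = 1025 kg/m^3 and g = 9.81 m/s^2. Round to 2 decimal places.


Apply wave power formula:
  g^2 = 9.81^2 = 96.2361
  Hs^2 = 2.4^2 = 5.76
  Numerator = rho * g^2 * Hs^2 * Tp = 1025 * 96.2361 * 5.76 * 11.0 = 6249957.28
  Denominator = 64 * pi = 201.0619
  P = 6249957.28 / 201.0619 = 31084.74 W/m

31084.74


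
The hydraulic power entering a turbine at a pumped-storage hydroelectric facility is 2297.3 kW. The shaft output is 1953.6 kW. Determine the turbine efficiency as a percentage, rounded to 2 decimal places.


Turbine efficiency = (output power / input power) * 100
eta = (1953.6 / 2297.3) * 100
eta = 85.04%

85.04


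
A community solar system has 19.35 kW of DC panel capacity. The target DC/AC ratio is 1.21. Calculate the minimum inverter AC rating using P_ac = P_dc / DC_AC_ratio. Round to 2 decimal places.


The inverter AC capacity is determined by the DC/AC ratio.
Given: P_dc = 19.35 kW, DC/AC ratio = 1.21
P_ac = P_dc / ratio = 19.35 / 1.21
P_ac = 15.99 kW

15.99


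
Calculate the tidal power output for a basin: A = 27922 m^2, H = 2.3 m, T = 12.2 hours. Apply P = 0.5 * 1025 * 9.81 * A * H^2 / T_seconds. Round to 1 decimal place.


Convert period to seconds: T = 12.2 * 3600 = 43920.0 s
H^2 = 2.3^2 = 5.29
P = 0.5 * rho * g * A * H^2 / T
P = 0.5 * 1025 * 9.81 * 27922 * 5.29 / 43920.0
P = 16908.4 W

16908.4


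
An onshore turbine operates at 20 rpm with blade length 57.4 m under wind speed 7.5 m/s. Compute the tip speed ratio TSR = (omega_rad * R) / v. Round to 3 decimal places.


Convert rotational speed to rad/s:
  omega = 20 * 2 * pi / 60 = 2.0944 rad/s
Compute tip speed:
  v_tip = omega * R = 2.0944 * 57.4 = 120.218 m/s
Tip speed ratio:
  TSR = v_tip / v_wind = 120.218 / 7.5 = 16.029

16.029


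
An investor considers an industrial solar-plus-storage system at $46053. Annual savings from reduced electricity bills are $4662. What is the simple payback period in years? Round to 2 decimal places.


Simple payback period = initial cost / annual savings
Payback = 46053 / 4662
Payback = 9.88 years

9.88


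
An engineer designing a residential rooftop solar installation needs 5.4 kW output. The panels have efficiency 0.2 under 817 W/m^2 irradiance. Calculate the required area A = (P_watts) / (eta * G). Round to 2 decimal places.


Convert target power to watts: P = 5.4 * 1000 = 5400.0 W
Compute denominator: eta * G = 0.2 * 817 = 163.4
Required area A = P / (eta * G) = 5400.0 / 163.4
A = 33.05 m^2

33.05


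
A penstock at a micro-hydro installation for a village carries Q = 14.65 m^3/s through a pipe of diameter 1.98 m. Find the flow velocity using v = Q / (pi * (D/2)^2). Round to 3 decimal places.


Compute pipe cross-sectional area:
  A = pi * (D/2)^2 = pi * (1.98/2)^2 = 3.0791 m^2
Calculate velocity:
  v = Q / A = 14.65 / 3.0791
  v = 4.758 m/s

4.758


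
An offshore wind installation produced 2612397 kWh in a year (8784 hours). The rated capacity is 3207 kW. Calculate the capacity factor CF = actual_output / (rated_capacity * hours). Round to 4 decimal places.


Capacity factor = actual output / maximum possible output
Maximum possible = rated * hours = 3207 * 8784 = 28170288 kWh
CF = 2612397 / 28170288
CF = 0.0927

0.0927


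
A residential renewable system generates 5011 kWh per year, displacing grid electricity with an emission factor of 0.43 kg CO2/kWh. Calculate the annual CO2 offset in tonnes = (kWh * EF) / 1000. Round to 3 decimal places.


CO2 offset in kg = generation * emission_factor
CO2 offset = 5011 * 0.43 = 2154.73 kg
Convert to tonnes:
  CO2 offset = 2154.73 / 1000 = 2.155 tonnes

2.155


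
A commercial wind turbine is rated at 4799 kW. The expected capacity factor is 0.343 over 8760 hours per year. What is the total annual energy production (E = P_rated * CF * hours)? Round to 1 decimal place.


Annual energy = rated_kW * capacity_factor * hours_per_year
Given: P_rated = 4799 kW, CF = 0.343, hours = 8760
E = 4799 * 0.343 * 8760
E = 14419459.3 kWh

14419459.3


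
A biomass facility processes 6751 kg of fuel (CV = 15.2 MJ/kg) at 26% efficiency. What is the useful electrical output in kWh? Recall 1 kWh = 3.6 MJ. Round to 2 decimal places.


Total energy = mass * CV = 6751 * 15.2 = 102615.2 MJ
Useful energy = total * eta = 102615.2 * 0.26 = 26679.95 MJ
Convert to kWh: 26679.95 / 3.6
Useful energy = 7411.10 kWh

7411.10


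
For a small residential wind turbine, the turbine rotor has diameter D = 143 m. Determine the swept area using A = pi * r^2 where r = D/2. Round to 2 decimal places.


Compute the rotor radius:
  r = D / 2 = 143 / 2 = 71.5 m
Calculate swept area:
  A = pi * r^2 = pi * 71.5^2
  A = 16060.61 m^2

16060.61


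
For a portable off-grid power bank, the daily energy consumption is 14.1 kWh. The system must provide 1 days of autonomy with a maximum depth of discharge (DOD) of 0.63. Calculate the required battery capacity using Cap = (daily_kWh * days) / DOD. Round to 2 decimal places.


Total energy needed = daily * days = 14.1 * 1 = 14.1 kWh
Account for depth of discharge:
  Cap = total_energy / DOD = 14.1 / 0.63
  Cap = 22.38 kWh

22.38


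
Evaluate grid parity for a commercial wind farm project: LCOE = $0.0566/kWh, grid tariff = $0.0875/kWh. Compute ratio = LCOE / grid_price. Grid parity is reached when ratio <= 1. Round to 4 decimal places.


Compare LCOE to grid price:
  LCOE = $0.0566/kWh, Grid price = $0.0875/kWh
  Ratio = LCOE / grid_price = 0.0566 / 0.0875 = 0.6469
  Grid parity achieved (ratio <= 1)? yes

0.6469


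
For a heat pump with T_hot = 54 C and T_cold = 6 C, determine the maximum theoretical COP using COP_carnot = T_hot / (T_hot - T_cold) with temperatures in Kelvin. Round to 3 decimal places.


Convert to Kelvin:
  T_hot = 54 + 273.15 = 327.15 K
  T_cold = 6 + 273.15 = 279.15 K
Apply Carnot COP formula:
  COP = T_hot_K / (T_hot_K - T_cold_K) = 327.15 / 48.0
  COP = 6.816

6.816


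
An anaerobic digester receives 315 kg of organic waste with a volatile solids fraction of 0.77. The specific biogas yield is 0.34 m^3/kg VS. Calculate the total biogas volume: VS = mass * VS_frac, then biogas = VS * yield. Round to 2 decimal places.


Compute volatile solids:
  VS = mass * VS_fraction = 315 * 0.77 = 242.55 kg
Calculate biogas volume:
  Biogas = VS * specific_yield = 242.55 * 0.34
  Biogas = 82.47 m^3

82.47


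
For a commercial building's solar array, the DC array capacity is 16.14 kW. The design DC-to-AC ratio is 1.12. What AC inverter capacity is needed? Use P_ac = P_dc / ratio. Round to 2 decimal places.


The inverter AC capacity is determined by the DC/AC ratio.
Given: P_dc = 16.14 kW, DC/AC ratio = 1.12
P_ac = P_dc / ratio = 16.14 / 1.12
P_ac = 14.41 kW

14.41


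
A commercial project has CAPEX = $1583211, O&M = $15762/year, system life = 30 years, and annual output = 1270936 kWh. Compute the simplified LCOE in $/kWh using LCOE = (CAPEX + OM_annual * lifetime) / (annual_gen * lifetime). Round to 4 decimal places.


Total cost = CAPEX + OM * lifetime = 1583211 + 15762 * 30 = 1583211 + 472860 = 2056071
Total generation = annual * lifetime = 1270936 * 30 = 38128080 kWh
LCOE = 2056071 / 38128080
LCOE = 0.0539 $/kWh

0.0539


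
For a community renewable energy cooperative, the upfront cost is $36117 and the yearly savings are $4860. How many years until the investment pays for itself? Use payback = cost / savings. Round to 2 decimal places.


Simple payback period = initial cost / annual savings
Payback = 36117 / 4860
Payback = 7.43 years

7.43


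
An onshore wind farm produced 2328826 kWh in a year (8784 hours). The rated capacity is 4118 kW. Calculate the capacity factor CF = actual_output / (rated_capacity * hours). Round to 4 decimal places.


Capacity factor = actual output / maximum possible output
Maximum possible = rated * hours = 4118 * 8784 = 36172512 kWh
CF = 2328826 / 36172512
CF = 0.0644

0.0644


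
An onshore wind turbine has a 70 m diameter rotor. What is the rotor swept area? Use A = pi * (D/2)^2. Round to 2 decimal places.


Compute the rotor radius:
  r = D / 2 = 70 / 2 = 35.0 m
Calculate swept area:
  A = pi * r^2 = pi * 35.0^2
  A = 3848.45 m^2

3848.45


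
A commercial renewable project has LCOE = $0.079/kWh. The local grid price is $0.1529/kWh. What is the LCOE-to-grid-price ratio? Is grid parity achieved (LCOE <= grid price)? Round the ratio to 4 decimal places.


Compare LCOE to grid price:
  LCOE = $0.079/kWh, Grid price = $0.1529/kWh
  Ratio = LCOE / grid_price = 0.079 / 0.1529 = 0.5167
  Grid parity achieved (ratio <= 1)? yes

0.5167


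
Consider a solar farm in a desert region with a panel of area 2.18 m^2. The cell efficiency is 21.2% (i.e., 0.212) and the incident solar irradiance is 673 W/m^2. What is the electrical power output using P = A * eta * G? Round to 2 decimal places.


Use the solar power formula P = A * eta * G.
Given: A = 2.18 m^2, eta = 0.212, G = 673 W/m^2
P = 2.18 * 0.212 * 673
P = 311.03 W

311.03


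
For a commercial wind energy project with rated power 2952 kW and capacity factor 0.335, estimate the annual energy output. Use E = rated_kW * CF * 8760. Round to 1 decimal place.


Annual energy = rated_kW * capacity_factor * hours_per_year
Given: P_rated = 2952 kW, CF = 0.335, hours = 8760
E = 2952 * 0.335 * 8760
E = 8662939.2 kWh

8662939.2


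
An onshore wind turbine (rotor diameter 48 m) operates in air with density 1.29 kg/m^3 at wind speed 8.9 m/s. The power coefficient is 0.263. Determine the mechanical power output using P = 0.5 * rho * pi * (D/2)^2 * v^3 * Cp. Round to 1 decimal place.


Step 1 -- Compute swept area:
  A = pi * (D/2)^2 = pi * (48/2)^2 = 1809.56 m^2
Step 2 -- Apply wind power equation:
  P = 0.5 * rho * A * v^3 * Cp
  v^3 = 8.9^3 = 704.969
  P = 0.5 * 1.29 * 1809.56 * 704.969 * 0.263
  P = 216400.3 W

216400.3


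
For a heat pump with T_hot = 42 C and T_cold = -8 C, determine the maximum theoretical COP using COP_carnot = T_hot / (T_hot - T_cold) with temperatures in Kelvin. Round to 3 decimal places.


Convert to Kelvin:
  T_hot = 42 + 273.15 = 315.15 K
  T_cold = -8 + 273.15 = 265.15 K
Apply Carnot COP formula:
  COP = T_hot_K / (T_hot_K - T_cold_K) = 315.15 / 50.0
  COP = 6.303

6.303


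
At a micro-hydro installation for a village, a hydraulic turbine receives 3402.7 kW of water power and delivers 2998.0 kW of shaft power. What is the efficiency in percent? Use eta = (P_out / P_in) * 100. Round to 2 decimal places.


Turbine efficiency = (output power / input power) * 100
eta = (2998.0 / 3402.7) * 100
eta = 88.11%

88.11


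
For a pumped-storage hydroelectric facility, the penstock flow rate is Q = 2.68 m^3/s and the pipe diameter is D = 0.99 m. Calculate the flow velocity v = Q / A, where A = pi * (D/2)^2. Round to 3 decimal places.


Compute pipe cross-sectional area:
  A = pi * (D/2)^2 = pi * (0.99/2)^2 = 0.7698 m^2
Calculate velocity:
  v = Q / A = 2.68 / 0.7698
  v = 3.482 m/s

3.482


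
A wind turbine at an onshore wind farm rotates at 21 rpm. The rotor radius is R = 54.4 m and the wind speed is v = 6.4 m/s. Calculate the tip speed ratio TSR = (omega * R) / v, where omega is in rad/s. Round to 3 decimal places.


Convert rotational speed to rad/s:
  omega = 21 * 2 * pi / 60 = 2.1991 rad/s
Compute tip speed:
  v_tip = omega * R = 2.1991 * 54.4 = 119.632 m/s
Tip speed ratio:
  TSR = v_tip / v_wind = 119.632 / 6.4 = 18.692

18.692


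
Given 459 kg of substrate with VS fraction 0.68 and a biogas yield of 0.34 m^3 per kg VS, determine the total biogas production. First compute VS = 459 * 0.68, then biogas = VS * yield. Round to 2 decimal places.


Compute volatile solids:
  VS = mass * VS_fraction = 459 * 0.68 = 312.12 kg
Calculate biogas volume:
  Biogas = VS * specific_yield = 312.12 * 0.34
  Biogas = 106.12 m^3

106.12


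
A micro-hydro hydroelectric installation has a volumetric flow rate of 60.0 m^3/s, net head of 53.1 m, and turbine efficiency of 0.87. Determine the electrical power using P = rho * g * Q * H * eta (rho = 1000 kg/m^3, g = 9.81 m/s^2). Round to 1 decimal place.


Apply the hydropower formula P = rho * g * Q * H * eta
rho * g = 1000 * 9.81 = 9810.0
P = 9810.0 * 60.0 * 53.1 * 0.87
P = 27191554.2 W

27191554.2


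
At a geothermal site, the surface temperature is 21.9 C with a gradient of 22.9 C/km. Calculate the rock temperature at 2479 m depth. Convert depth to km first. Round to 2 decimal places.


Convert depth to km: 2479 / 1000 = 2.479 km
Temperature increase = gradient * depth_km = 22.9 * 2.479 = 56.77 C
Temperature at depth = T_surface + delta_T = 21.9 + 56.77
T = 78.67 C

78.67
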